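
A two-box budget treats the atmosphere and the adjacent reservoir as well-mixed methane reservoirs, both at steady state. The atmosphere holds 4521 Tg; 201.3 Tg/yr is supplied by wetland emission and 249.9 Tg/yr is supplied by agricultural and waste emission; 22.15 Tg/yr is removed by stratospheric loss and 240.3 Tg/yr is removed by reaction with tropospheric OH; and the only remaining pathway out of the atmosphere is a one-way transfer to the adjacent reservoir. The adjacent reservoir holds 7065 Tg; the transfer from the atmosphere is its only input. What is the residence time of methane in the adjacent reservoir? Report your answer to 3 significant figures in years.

37.4 yr

Balance the atmosphere: ΣF_in = 201.3 + 249.9 = 451.20 Tg/yr.
Transfer to the adjacent reservoir = ΣF_in − (22.15 + 240.3) = 188.75 Tg/yr.
At steady state the output of the adjacent reservoir equals its input, 188.75 Tg/yr.
τ = M / F = 7065 / 188.75 = 37.43 yr.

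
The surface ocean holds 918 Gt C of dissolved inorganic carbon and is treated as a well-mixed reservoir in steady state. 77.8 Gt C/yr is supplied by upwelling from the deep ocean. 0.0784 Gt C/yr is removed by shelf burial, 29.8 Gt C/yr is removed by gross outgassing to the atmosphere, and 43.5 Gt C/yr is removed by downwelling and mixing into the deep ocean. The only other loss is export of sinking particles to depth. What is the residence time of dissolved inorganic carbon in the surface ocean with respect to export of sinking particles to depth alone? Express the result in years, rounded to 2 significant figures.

At steady state ΣF_in = ΣF_out.
ΣF_in = 77.800 Gt C/yr.
Export of sinking particles to depth flux = ΣF_in − (0.0784 + 29.8 + 43.5) = 77.800 − 73.38 = 4.422 Gt C/yr.
τ = M / F = 918 / 4.422 = 207.6 yr.

210 yr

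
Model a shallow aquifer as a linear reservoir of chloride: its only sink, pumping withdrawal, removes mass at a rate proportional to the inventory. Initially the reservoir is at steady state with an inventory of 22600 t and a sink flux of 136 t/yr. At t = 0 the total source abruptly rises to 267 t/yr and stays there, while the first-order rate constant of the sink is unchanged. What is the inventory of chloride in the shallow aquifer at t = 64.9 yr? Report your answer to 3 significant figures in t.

Residence time τ = M₀/F₀ = 166.2 yr. The eventual steady state is M_∞ = M₀·(F₁/F₀) = 22600 × 267/136 = 44369 t.
The anomaly ΔM(t) = M(t) − M_∞ decays as ΔM₀·e^(−t/τ) with ΔM₀ = 22600 − 44369 = −21770 t.
At t = 64.9 yr, e^(−t/τ) = e^(−0.3905) = 0.6767, so ΔM = −14730 t and M = 44369 − 14730 = 29638 t.

29600 t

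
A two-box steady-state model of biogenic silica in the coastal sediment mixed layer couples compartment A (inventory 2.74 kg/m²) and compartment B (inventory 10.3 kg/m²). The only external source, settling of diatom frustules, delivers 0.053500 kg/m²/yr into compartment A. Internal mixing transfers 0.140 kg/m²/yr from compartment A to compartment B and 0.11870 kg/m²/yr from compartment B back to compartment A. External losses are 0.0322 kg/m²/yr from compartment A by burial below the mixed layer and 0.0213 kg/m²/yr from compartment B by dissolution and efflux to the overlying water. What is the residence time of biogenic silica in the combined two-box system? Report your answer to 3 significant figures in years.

244 yr

Treat the two boxes together as one reservoir: the mixing fluxes between them are internal recycling, so τ = ΣM / Σ(external losses).
M_total = 2.74 + 10.3 = 13.040 kg/m².
ΣF_external_out = 0.0322 + 0.0213 = 0.053500 kg/m²/yr.
τ = M_total / ΣF_ext = 13.040 / 0.053500 = 243.7 yr.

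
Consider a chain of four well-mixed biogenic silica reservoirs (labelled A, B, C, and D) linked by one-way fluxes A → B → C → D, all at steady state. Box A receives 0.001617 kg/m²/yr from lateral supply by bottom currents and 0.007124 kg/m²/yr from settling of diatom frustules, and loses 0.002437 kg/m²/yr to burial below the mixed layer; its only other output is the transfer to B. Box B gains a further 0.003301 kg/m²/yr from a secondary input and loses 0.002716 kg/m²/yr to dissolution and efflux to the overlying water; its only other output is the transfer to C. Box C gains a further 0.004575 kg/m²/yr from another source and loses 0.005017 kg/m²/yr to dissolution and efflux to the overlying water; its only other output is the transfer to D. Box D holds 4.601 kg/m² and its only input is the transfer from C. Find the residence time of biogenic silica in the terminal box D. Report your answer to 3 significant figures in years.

Box A: F(A→B) = (0.001617 + 0.007124) − 0.002437 = 0.0063040 kg/m²/yr.
Box B: F(B→C) = (0.0063040 + 0.003301) − 0.002716 = 0.0068890 kg/m²/yr.
Box C: F(C→D) = (0.0068890 + 0.004575) − 0.005017 = 0.0064470 kg/m²/yr.
Box D throughput = its input = 0.0064470 kg/m²/yr; τ = 4.601 / 0.0064470 = 713.7 yr.

714 yr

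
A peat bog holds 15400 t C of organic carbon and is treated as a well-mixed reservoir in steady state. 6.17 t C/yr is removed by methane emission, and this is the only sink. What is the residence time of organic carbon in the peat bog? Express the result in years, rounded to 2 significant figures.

2500 yr

τ = M / F = 15400 / 6.17 = 2496 yr.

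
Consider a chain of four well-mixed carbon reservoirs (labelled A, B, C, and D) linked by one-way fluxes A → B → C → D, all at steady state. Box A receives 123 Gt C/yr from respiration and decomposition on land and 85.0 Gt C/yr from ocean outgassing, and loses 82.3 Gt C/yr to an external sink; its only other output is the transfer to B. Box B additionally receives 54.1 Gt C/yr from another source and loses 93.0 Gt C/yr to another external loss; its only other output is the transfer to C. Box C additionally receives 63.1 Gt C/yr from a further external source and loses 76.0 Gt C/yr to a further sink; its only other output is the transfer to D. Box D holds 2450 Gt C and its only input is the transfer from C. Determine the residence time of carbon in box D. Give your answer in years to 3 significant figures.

33.2 yr

Box A: F(A→B) = (123 + 85.0) − 82.3 = 125.70 Gt C/yr.
Box B: F(B→C) = (125.70 + 54.1) − 93.0 = 86.800 Gt C/yr.
Box C: F(C→D) = (86.800 + 63.1) − 76.0 = 73.900 Gt C/yr.
Box D throughput = its input = 73.900 Gt C/yr; τ = 2450 / 73.900 = 33.15 yr.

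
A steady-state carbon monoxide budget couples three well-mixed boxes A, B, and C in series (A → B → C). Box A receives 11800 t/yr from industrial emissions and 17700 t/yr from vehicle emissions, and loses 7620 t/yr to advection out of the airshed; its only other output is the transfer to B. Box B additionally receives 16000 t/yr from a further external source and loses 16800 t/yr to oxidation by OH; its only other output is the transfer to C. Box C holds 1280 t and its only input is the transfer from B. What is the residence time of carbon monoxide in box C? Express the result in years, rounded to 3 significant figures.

Box A: F(A→B) = (11800 + 17700) − 7620 = 21880 t/yr.
Box B: F(B→C) = (21880 + 16000) − 16800 = 21080 t/yr.
Box C throughput = its input = 21080 t/yr; τ = 1280 / 21080 = 0.06072 yr.

0.0607 yr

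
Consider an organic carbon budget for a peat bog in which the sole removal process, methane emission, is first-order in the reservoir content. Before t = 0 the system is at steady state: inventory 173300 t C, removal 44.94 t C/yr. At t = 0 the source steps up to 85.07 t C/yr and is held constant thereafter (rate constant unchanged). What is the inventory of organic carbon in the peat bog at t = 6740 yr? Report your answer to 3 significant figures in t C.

301000 t C

τ = M₀/F₀ = 173300/44.94 = 3856 yr; rate constant k = 1/τ.
New steady state M_∞ = F₁/k = F₁·τ = 85.07 × 3856 = 328050 t C.
M(t) = M_∞ + (M₀ − M_∞)·e^(−t/τ); t/τ = 6740/3856 = 1.748, so e^(−t/τ) = 0.1742.
M(t) = 328050 − 154800 × 0.1742 = 301100 t C.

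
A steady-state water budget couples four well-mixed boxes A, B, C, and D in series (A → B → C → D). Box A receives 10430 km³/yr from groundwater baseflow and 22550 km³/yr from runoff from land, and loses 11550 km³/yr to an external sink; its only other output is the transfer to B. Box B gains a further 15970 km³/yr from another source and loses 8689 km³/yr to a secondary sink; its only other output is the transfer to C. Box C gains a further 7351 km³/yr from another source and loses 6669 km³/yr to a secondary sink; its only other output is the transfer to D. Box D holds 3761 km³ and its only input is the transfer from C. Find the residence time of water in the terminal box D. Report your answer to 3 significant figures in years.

0.128 yr

Box A: F(A→B) = (10430 + 22550) − 11550 = 21430 km³/yr.
Box B: F(B→C) = (21430 + 15970) − 8689 = 28711 km³/yr.
Box C: F(C→D) = (28711 + 7351) − 6669 = 29393 km³/yr.
Box D throughput = its input = 29393 km³/yr; τ = 3761 / 29393 = 0.1280 yr.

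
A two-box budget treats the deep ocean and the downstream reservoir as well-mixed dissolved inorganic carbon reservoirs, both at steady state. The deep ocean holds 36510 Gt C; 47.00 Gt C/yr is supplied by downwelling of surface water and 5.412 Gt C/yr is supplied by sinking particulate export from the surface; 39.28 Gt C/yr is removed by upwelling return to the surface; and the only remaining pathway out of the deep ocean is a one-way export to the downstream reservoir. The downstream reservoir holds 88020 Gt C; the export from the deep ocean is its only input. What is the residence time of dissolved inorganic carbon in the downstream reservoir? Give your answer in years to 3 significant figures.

Balance the deep ocean: ΣF_in = 47.00 + 5.412 = 52.412 Gt C/yr.
Export to the downstream reservoir = ΣF_in − (39.28) = 13.132 Gt C/yr.
At steady state the output of the downstream reservoir equals its input, 13.132 Gt C/yr.
τ = M / F = 88020 / 13.132 = 6703 yr.

6700 yr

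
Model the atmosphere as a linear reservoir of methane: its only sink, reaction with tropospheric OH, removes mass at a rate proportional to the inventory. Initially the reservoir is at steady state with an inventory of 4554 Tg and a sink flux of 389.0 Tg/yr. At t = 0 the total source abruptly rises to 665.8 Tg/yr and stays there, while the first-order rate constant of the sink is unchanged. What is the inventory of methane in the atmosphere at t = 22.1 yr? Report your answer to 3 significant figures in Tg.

The sink rate constant is k = F₀/M₀ = 389.0/4554 = 0.08542 yr⁻¹.
Solving dM/dt = F₁ − kM with M(0) = M₀ gives M(t) = F₁/k + (M₀ − F₁/k)·e^(−kt).
F₁/k = 665.8/0.08542 = 7794.5 Tg; kt = 0.08542 × 22.1 = 1.888, e^(−kt) = 0.1514.
M(22.1) = 7794.5 + (4554 − 7794.5) × 0.1514 = 7794.5 − 490.6 = 7303.8 Tg.

7300 Tg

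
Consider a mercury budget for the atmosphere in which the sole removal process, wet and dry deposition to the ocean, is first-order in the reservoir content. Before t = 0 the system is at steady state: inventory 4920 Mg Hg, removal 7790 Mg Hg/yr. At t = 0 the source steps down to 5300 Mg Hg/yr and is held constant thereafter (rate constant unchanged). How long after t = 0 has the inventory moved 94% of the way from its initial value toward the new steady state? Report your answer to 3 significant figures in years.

τ = M₀/F₀ = 4920/7790 = 0.6316 yr.
The remaining gap fraction is e^(−t/τ); 94% covered ⇒ e^(−t/τ) = 0.0600.
t = −τ ln(0.0600) = 0.6316 × 2.813 = 1.777 yr.

1.78 yr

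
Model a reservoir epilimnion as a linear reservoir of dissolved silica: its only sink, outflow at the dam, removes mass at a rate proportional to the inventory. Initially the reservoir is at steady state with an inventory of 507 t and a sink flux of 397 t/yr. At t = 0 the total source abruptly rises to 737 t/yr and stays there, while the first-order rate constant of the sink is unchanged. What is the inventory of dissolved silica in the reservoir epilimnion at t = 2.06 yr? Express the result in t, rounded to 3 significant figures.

The sink rate constant is k = F₀/M₀ = 397/507 = 0.7830 yr⁻¹.
Solving dM/dt = F₁ − kM with M(0) = M₀ gives M(t) = F₁/k + (M₀ − F₁/k)·e^(−kt).
F₁/k = 737/0.7830 = 941.21 t; kt = 0.7830 × 2.06 = 1.613, e^(−kt) = 0.1993.
M(2.06) = 941.21 + (507 − 941.21) × 0.1993 = 941.21 − 86.53 = 854.68 t.

855 t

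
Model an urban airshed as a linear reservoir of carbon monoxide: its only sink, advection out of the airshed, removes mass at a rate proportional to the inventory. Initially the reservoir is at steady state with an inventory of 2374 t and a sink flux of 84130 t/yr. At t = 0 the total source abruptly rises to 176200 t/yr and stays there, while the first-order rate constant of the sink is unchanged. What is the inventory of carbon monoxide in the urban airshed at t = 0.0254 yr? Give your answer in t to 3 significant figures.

3920 t

Residence time τ = M₀/F₀ = 0.02822 yr. The eventual steady state is M_∞ = M₀·(F₁/F₀) = 2374 × 176200/84130 = 4972.1 t.
The anomaly ΔM(t) = M(t) − M_∞ decays as ΔM₀·e^(−t/τ) with ΔM₀ = 2374 − 4972.1 = −2598 t.
At t = 0.0254 yr, e^(−t/τ) = e^(−0.9001) = 0.4065, so ΔM = −1056 t and M = 4972.1 − 1056 = 3915.9 t.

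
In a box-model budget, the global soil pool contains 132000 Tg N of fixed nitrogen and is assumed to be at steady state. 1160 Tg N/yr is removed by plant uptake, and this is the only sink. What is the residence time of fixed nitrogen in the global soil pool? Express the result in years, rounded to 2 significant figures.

τ = M / F = 132000 / 1160 = 113.8 yr.

110 yr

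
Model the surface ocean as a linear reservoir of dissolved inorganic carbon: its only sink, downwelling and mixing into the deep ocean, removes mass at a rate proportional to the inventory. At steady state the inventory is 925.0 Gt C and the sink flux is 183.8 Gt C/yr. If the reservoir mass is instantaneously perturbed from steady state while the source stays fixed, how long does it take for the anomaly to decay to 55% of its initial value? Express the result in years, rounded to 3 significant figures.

For a linear reservoir the anomaly decays as exp(−t/τ) with τ = M/F = 925.0/183.8 = 5.033 yr.
exp(−t/τ) = 0.55 ⇒ t = −τ ln(0.55) = 5.033 × 0.5978 = 3.009 yr.

3.01 yr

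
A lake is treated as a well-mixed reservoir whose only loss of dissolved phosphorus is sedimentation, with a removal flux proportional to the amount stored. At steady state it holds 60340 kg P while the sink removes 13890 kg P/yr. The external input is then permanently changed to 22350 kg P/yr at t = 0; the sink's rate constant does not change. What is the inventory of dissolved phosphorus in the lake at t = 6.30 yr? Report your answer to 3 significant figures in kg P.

The sink rate constant is k = F₀/M₀ = 13890/60340 = 0.2302 yr⁻¹.
Solving dM/dt = F₁ − kM with M(0) = M₀ gives M(t) = F₁/k + (M₀ − F₁/k)·e^(−kt).
F₁/k = 22350/0.2302 = 97091 kg P; kt = 0.2302 × 6.30 = 1.450, e^(−kt) = 0.2345.
M(6.30) = 97091 + (60340 − 97091) × 0.2345 = 97091 − 8619 = 88473 kg P.

88500 kg P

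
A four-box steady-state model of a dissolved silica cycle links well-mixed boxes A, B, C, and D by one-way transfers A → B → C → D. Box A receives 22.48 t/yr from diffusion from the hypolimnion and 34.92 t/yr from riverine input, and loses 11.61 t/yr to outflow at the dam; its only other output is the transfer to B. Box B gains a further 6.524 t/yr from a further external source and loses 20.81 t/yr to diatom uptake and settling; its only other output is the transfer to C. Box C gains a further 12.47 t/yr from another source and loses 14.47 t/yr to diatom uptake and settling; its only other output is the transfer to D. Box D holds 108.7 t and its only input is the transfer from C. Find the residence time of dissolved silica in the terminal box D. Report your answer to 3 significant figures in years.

3.68 yr

Box A: F(A→B) = (22.48 + 34.92) − 11.61 = 45.790 t/yr.
Box B: F(B→C) = (45.790 + 6.524) − 20.81 = 31.504 t/yr.
Box C: F(C→D) = (31.504 + 12.47) − 14.47 = 29.504 t/yr.
Box D throughput = its input = 29.504 t/yr; τ = 108.7 / 29.504 = 3.684 yr.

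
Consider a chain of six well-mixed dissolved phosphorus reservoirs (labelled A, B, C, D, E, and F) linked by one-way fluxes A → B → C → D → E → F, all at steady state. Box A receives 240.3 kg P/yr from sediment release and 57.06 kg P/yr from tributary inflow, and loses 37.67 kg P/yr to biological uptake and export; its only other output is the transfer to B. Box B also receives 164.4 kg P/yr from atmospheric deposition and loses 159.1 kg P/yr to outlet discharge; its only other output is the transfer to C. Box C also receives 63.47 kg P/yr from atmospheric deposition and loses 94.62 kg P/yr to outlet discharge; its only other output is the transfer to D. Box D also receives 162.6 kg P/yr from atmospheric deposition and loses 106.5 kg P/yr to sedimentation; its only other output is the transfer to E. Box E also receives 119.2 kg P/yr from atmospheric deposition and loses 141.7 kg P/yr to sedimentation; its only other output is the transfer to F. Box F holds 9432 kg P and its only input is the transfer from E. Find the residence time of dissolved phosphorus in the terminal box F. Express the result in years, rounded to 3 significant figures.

Box A: F(A→B) = (240.3 + 57.06) − 37.67 = 259.69 kg P/yr.
Box B: F(B→C) = (259.69 + 164.4) − 159.1 = 264.99 kg P/yr.
Box C: F(C→D) = (264.99 + 63.47) − 94.62 = 233.84 kg P/yr.
Box D: F(D→E) = (233.84 + 162.6) − 106.5 = 289.94 kg P/yr.
Box E: F(E→F) = (289.94 + 119.2) − 141.7 = 267.44 kg P/yr.
Box F throughput = its input = 267.44 kg P/yr; τ = 9432 / 267.44 = 35.27 yr.

35.3 yr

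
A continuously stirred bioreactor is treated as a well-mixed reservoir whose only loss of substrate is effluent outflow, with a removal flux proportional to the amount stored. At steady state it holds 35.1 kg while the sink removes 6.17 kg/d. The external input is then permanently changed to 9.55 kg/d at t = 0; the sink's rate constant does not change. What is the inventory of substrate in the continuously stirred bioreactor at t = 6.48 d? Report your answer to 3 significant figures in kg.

τ = M₀/F₀ = 35.1/6.17 = 5.689 d; rate constant k = 1/τ.
New steady state M_∞ = F₁/k = F₁·τ = 9.55 × 5.689 = 54.328 kg.
M(t) = M_∞ + (M₀ − M_∞)·e^(−t/τ); t/τ = 6.48/5.689 = 1.139, so e^(−t/τ) = 0.3201.
M(t) = 54.328 − 19.23 × 0.3201 = 48.173 kg.

48.2 kg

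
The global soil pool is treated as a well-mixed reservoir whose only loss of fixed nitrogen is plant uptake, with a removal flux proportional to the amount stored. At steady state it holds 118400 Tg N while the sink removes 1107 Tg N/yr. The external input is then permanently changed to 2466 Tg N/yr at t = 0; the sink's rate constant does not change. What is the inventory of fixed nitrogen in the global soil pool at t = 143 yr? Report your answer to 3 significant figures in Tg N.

226000 Tg N

Residence time τ = M₀/F₀ = 107.0 yr. The eventual steady state is M_∞ = M₀·(F₁/F₀) = 118400 × 2466/1107 = 263750 Tg N.
The anomaly ΔM(t) = M(t) − M_∞ decays as ΔM₀·e^(−t/τ) with ΔM₀ = 118400 − 263750 = −145400 Tg N.
At t = 143 yr, e^(−t/τ) = e^(−1.337) = 0.2626, so ΔM = −38170 Tg N and M = 263750 − 38170 = 225580 Tg N.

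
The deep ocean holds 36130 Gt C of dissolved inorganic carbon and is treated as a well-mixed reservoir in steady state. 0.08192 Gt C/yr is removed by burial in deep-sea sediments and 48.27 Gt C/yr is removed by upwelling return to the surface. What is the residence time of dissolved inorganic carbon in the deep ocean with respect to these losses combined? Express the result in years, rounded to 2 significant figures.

Total removal = 0.08192 + 48.27 = 48.352 Gt C/yr.
τ = M / ΣF_out = 36130 / 48.352 = 747.2 yr.

750 yr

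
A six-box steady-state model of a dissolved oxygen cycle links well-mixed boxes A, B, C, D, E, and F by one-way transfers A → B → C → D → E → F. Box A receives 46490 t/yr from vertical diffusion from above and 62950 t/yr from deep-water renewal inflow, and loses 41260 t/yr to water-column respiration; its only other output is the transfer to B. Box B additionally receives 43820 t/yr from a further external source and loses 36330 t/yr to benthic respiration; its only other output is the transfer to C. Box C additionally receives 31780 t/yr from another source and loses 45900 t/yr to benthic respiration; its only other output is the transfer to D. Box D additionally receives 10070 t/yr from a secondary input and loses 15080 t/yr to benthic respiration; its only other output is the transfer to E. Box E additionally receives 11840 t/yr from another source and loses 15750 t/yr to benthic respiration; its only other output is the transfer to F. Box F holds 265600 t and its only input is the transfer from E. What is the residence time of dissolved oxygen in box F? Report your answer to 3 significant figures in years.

5.05 yr

Box A: F(A→B) = (46490 + 62950) − 41260 = 68180 t/yr.
Box B: F(B→C) = (68180 + 43820) − 36330 = 75670 t/yr.
Box C: F(C→D) = (75670 + 31780) − 45900 = 61550 t/yr.
Box D: F(D→E) = (61550 + 10070) − 15080 = 56540 t/yr.
Box E: F(E→F) = (56540 + 11840) − 15750 = 52630 t/yr.
Box F throughput = its input = 52630 t/yr; τ = 265600 / 52630 = 5.047 yr.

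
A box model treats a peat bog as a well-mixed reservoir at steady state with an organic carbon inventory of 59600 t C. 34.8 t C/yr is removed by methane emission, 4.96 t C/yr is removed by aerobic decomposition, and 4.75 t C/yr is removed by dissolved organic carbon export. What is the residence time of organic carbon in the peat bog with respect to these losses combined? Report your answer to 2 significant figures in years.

Total removal = 34.80 + 4.960 + 4.750 = 44.510 t C/yr.
τ = M / ΣF_out = 59600 / 44.510 = 1339 yr.

1300 yr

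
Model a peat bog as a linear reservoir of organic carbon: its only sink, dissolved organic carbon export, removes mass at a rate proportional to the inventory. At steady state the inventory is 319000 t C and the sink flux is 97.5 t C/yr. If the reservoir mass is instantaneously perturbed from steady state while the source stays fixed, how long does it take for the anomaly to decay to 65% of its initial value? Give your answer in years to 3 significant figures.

For a linear reservoir the anomaly decays as exp(−t/τ) with τ = M/F = 319000/97.5 = 3272 yr.
exp(−t/τ) = 0.65 ⇒ t = −τ ln(0.65) = 3272 × 0.4308 = 1409 yr.

1410 yr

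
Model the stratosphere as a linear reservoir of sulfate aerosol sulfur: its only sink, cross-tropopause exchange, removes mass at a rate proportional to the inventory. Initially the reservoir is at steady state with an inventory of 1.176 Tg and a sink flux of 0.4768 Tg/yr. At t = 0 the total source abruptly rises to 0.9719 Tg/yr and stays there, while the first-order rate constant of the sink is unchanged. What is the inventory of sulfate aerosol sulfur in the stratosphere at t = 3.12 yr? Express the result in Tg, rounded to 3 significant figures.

Residence time τ = M₀/F₀ = 2.466 yr. The eventual steady state is M_∞ = M₀·(F₁/F₀) = 1.176 × 0.9719/0.4768 = 2.3971 Tg.
The anomaly ΔM(t) = M(t) − M_∞ decays as ΔM₀·e^(−t/τ) with ΔM₀ = 1.176 − 2.3971 = −1.221 Tg.
At t = 3.12 yr, e^(−t/τ) = e^(−1.265) = 0.2822, so ΔM = −0.3447 Tg and M = 2.3971 − 0.3447 = 2.0525 Tg.

2.05 Tg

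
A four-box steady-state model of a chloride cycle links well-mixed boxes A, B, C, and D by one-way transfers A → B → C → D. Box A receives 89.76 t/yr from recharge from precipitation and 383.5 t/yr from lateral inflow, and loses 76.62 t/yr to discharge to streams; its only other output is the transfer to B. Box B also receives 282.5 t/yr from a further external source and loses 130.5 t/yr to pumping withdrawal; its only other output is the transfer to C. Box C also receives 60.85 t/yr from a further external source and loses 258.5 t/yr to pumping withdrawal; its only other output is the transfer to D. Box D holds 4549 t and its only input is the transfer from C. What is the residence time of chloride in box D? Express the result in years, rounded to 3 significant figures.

13.0 yr

Box A: F(A→B) = (89.76 + 383.5) − 76.62 = 396.64 t/yr.
Box B: F(B→C) = (396.64 + 282.5) − 130.5 = 548.64 t/yr.
Box C: F(C→D) = (548.64 + 60.85) − 258.5 = 350.99 t/yr.
Box D throughput = its input = 350.99 t/yr; τ = 4549 / 350.99 = 12.96 yr.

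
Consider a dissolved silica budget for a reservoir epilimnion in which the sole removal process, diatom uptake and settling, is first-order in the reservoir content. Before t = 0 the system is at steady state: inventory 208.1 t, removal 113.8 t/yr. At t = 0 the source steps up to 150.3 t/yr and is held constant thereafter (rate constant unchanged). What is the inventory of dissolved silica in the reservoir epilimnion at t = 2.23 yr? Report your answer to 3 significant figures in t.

The sink rate constant is k = F₀/M₀ = 113.8/208.1 = 0.5469 yr⁻¹.
Solving dM/dt = F₁ − kM with M(0) = M₀ gives M(t) = F₁/k + (M₀ − F₁/k)·e^(−kt).
F₁/k = 150.3/0.5469 = 274.85 t; kt = 0.5469 × 2.23 = 1.219, e^(−kt) = 0.2954.
M(2.23) = 274.85 + (208.1 − 274.85) × 0.2954 = 274.85 − 19.72 = 255.13 t.

255 t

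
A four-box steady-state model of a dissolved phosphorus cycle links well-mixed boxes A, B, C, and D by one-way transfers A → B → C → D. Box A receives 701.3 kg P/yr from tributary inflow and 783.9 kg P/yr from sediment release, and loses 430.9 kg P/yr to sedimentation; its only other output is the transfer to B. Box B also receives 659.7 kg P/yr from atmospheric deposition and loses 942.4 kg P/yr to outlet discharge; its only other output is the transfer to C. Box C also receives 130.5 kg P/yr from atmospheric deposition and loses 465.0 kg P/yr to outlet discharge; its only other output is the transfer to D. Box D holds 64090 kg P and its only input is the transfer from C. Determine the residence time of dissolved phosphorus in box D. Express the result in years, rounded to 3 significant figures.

147 yr

Box A: F(A→B) = (701.3 + 783.9) − 430.9 = 1054.3 kg P/yr.
Box B: F(B→C) = (1054.3 + 659.7) − 942.4 = 771.60 kg P/yr.
Box C: F(C→D) = (771.60 + 130.5) − 465.0 = 437.10 kg P/yr.
Box D throughput = its input = 437.10 kg P/yr; τ = 64090 / 437.10 = 146.6 yr.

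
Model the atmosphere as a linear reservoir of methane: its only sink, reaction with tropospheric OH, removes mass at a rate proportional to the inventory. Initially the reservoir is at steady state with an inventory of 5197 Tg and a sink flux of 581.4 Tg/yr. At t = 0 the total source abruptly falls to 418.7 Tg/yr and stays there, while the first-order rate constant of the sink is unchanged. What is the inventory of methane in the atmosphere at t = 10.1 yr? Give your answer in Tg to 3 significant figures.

τ = M₀/F₀ = 5197/581.4 = 8.939 yr; rate constant k = 1/τ.
New steady state M_∞ = F₁/k = F₁·τ = 418.7 × 8.939 = 3742.7 Tg.
M(t) = M_∞ + (M₀ − M_∞)·e^(−t/τ); t/τ = 10.1/8.939 = 1.130, so e^(−t/τ) = 0.3231.
M(t) = 3742.7 + 1454 × 0.3231 = 4212.5 Tg.

4210 Tg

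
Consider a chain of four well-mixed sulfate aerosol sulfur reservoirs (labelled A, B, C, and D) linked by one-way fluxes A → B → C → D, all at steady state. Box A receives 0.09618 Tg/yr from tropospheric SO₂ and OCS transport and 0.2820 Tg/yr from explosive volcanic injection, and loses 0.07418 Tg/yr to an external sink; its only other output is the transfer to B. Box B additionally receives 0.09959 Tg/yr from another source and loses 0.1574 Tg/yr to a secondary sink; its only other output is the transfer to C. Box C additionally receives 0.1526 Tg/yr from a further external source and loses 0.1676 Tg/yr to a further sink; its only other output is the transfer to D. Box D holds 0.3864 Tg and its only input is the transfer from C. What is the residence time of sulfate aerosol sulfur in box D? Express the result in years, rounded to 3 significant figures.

1.67 yr

Box A: F(A→B) = (0.09618 + 0.2820) − 0.07418 = 0.30400 Tg/yr.
Box B: F(B→C) = (0.30400 + 0.09959) − 0.1574 = 0.24619 Tg/yr.
Box C: F(C→D) = (0.24619 + 0.1526) − 0.1676 = 0.23119 Tg/yr.
Box D throughput = its input = 0.23119 Tg/yr; τ = 0.3864 / 0.23119 = 1.671 yr.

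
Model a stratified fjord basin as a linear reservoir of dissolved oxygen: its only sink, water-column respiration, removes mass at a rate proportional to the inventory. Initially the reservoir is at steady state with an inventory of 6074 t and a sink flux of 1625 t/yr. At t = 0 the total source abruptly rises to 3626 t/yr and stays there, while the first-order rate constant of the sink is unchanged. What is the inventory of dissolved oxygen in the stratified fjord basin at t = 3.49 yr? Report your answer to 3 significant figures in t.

Residence time τ = M₀/F₀ = 3.738 yr. The eventual steady state is M_∞ = M₀·(F₁/F₀) = 6074 × 3626/1625 = 13553 t.
The anomaly ΔM(t) = M(t) − M_∞ decays as ΔM₀·e^(−t/τ) with ΔM₀ = 6074 − 13553 = −7479 t.
At t = 3.49 yr, e^(−t/τ) = e^(−0.9337) = 0.3931, so ΔM = −2940 t and M = 13553 − 2940 = 10613 t.

10600 t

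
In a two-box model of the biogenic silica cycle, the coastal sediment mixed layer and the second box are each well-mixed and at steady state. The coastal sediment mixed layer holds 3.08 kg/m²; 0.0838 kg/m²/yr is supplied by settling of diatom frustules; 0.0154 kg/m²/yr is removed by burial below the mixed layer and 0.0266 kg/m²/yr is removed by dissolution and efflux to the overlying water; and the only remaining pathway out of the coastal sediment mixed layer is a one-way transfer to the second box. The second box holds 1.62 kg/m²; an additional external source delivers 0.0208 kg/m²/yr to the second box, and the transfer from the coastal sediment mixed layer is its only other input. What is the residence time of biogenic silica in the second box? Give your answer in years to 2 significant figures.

Balance the coastal sediment mixed layer: ΣF_in = 0.083800 kg/m²/yr.
Transfer to the second box = ΣF_in − (0.0154 + 0.0266) = 0.041800 kg/m²/yr.
Total input to the second box = 0.041800 + 0.0208 = 0.062600 kg/m²/yr; at steady state this equals its total output.
τ = M / F = 1.62 / 0.062600 = 25.88 yr.

26 yr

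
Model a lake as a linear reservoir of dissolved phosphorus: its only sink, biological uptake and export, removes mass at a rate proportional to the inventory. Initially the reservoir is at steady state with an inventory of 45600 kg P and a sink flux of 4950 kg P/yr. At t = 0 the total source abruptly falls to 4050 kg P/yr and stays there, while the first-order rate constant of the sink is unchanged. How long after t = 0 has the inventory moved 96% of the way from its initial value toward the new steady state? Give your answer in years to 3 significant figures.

τ = M₀/F₀ = 45600/4950 = 9.212 yr.
The remaining gap fraction is e^(−t/τ); 96% covered ⇒ e^(−t/τ) = 0.0400.
t = −τ ln(0.0400) = 9.212 × 3.219 = 29.65 yr.

29.7 yr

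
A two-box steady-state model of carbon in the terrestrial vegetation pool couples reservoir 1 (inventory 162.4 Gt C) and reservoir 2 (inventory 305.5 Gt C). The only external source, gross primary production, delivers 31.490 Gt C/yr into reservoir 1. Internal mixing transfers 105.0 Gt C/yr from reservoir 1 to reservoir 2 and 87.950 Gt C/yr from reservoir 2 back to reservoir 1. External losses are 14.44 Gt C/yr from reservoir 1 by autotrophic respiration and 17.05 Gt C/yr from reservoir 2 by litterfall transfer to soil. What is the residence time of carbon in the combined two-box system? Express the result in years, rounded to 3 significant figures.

14.9 yr

For the system as a whole, the A↔B exchange is internal and contributes nothing to the throughput; only the external sinks remove mass.
M_total = 162.4 + 305.5 = 467.90 Gt C.
ΣF_external_out = 14.44 + 17.05 = 31.490 Gt C/yr.
τ = M_total / ΣF_ext = 467.90 / 31.490 = 14.86 yr.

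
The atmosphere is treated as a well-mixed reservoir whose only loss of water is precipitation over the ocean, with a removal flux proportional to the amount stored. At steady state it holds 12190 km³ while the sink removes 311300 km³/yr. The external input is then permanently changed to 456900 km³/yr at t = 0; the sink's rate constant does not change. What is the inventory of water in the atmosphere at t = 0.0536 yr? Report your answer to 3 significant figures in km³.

16400 km³

Residence time τ = M₀/F₀ = 0.03916 yr. The eventual steady state is M_∞ = M₀·(F₁/F₀) = 12190 × 456900/311300 = 17891 km³.
The anomaly ΔM(t) = M(t) − M_∞ decays as ΔM₀·e^(−t/τ) with ΔM₀ = 12190 − 17891 = −5701 km³.
At t = 0.0536 yr, e^(−t/τ) = e^(−1.369) = 0.2544, so ΔM = −1451 km³ and M = 17891 − 1451 = 16441 km³.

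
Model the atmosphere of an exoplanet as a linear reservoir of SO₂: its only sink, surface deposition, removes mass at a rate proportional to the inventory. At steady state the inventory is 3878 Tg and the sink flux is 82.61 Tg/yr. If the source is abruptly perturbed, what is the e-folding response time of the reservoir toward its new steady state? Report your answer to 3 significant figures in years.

For a linear reservoir the response time equals the residence time τ = M/F.
τ = 3878 / 82.61 = 46.94 yr.

46.9 yr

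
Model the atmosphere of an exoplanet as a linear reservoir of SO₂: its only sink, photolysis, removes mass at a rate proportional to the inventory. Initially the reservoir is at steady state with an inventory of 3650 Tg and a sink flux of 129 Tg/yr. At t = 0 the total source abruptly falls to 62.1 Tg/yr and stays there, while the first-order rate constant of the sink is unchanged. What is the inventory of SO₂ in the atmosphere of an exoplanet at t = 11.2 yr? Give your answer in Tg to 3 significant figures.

3030 Tg

The sink rate constant is k = F₀/M₀ = 129/3650 = 0.03534 yr⁻¹.
Solving dM/dt = F₁ − kM with M(0) = M₀ gives M(t) = F₁/k + (M₀ − F₁/k)·e^(−kt).
F₁/k = 62.1/0.03534 = 1757.1 Tg; kt = 0.03534 × 11.2 = 0.3958, e^(−kt) = 0.6731.
M(11.2) = 1757.1 + (3650 − 1757.1) × 0.6731 = 1757.1 + 1274 = 3031.2 Tg.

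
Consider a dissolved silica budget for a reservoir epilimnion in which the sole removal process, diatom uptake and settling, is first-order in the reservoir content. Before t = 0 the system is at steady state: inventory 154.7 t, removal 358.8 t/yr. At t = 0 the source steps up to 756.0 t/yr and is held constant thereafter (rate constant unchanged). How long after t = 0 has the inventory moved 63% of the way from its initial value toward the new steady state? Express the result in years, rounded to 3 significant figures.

τ = M₀/F₀ = 154.7/358.8 = 0.4312 yr.
The remaining gap fraction is e^(−t/τ); 63% covered ⇒ e^(−t/τ) = 0.370.
t = −τ ln(0.370) = 0.4312 × 0.9943 = 0.4287 yr.

0.429 yr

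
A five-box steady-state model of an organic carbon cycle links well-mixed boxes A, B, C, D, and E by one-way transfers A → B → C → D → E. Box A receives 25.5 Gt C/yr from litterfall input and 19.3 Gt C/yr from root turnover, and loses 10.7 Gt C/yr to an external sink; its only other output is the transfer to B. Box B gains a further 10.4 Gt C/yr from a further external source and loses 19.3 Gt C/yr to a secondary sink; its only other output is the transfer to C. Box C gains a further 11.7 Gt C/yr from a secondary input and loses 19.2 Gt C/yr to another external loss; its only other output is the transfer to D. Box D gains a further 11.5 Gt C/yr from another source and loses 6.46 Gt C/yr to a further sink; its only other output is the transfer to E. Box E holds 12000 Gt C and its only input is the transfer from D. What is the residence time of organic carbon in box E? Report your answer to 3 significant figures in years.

Box A: F(A→B) = (25.5 + 19.3) − 10.7 = 34.100 Gt C/yr.
Box B: F(B→C) = (34.100 + 10.4) − 19.3 = 25.200 Gt C/yr.
Box C: F(C→D) = (25.200 + 11.7) − 19.2 = 17.700 Gt C/yr.
Box D: F(D→E) = (17.700 + 11.5) − 6.46 = 22.740 Gt C/yr.
Box E throughput = its input = 22.740 Gt C/yr; τ = 12000 / 22.740 = 527.7 yr.

528 yr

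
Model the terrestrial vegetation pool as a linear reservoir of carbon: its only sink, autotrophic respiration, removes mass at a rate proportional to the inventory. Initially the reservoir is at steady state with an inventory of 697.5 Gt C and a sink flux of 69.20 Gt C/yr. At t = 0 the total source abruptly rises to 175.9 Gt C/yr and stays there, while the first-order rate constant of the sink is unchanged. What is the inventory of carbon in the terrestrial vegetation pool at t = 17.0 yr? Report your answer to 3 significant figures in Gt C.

Residence time τ = M₀/F₀ = 10.08 yr. The eventual steady state is M_∞ = M₀·(F₁/F₀) = 697.5 × 175.9/69.20 = 1773.0 Gt C.
The anomaly ΔM(t) = M(t) − M_∞ decays as ΔM₀·e^(−t/τ) with ΔM₀ = 697.5 − 1773.0 = −1075 Gt C.
At t = 17.0 yr, e^(−t/τ) = e^(−1.687) = 0.1851, so ΔM = −199.1 Gt C and M = 1773.0 − 199.1 = 1573.9 Gt C.

1570 Gt C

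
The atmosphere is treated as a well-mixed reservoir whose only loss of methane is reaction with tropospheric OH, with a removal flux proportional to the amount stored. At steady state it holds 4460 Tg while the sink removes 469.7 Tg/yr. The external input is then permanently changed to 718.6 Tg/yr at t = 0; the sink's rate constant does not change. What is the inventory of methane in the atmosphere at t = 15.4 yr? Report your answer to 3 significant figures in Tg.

τ = M₀/F₀ = 4460/469.7 = 9.495 yr; rate constant k = 1/τ.
New steady state M_∞ = F₁/k = F₁·τ = 718.6 × 9.495 = 6823.4 Tg.
M(t) = M_∞ + (M₀ − M_∞)·e^(−t/τ); t/τ = 15.4/9.495 = 1.622, so e^(−t/τ) = 0.1975.
M(t) = 6823.4 − 2363 × 0.1975 = 6356.6 Tg.

6360 Tg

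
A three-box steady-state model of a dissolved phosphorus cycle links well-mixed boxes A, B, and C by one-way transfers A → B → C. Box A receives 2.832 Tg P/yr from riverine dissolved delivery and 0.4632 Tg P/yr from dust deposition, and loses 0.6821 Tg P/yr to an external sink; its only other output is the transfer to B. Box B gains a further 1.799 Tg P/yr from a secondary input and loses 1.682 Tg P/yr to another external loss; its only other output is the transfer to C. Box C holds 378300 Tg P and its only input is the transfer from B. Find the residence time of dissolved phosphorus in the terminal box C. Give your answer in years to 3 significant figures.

139000 yr

Box A: F(A→B) = (2.832 + 0.4632) − 0.6821 = 2.6131 Tg P/yr.
Box B: F(B→C) = (2.6131 + 1.799) − 1.682 = 2.7301 Tg P/yr.
Box C throughput = its input = 2.7301 Tg P/yr; τ = 378300 / 2.7301 = 138600 yr.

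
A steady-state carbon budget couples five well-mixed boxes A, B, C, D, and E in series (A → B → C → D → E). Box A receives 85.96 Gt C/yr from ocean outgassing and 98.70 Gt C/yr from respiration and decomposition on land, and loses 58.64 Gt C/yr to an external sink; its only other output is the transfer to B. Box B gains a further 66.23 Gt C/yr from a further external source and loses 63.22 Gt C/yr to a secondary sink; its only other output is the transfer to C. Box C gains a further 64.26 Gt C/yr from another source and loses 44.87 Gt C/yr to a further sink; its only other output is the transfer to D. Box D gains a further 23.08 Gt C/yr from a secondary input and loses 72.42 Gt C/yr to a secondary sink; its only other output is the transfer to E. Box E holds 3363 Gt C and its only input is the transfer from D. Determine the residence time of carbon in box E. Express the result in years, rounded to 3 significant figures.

33.9 yr

Box A: F(A→B) = (85.96 + 98.70) − 58.64 = 126.02 Gt C/yr.
Box B: F(B→C) = (126.02 + 66.23) − 63.22 = 129.03 Gt C/yr.
Box C: F(C→D) = (129.03 + 64.26) − 44.87 = 148.42 Gt C/yr.
Box D: F(D→E) = (148.42 + 23.08) − 72.42 = 99.080 Gt C/yr.
Box E throughput = its input = 99.080 Gt C/yr; τ = 3363 / 99.080 = 33.94 yr.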